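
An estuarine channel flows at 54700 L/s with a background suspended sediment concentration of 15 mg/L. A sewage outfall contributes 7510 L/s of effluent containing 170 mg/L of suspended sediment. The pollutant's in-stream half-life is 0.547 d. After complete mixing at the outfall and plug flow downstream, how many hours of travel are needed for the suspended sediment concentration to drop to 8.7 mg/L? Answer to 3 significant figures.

25.7 h

After mixing, C = (54700·15.00 + 7510·170.0) / 62210 = 2097000/62210 = 33.71 mg/L.
Half-life 0.547 d → k = ln 2 / 0.547 = 1.267 d⁻¹.
33.71·exp(−k·t) = 8.7 → t = ln(33.71/8.7)/k = 92360 s = 25.65 h.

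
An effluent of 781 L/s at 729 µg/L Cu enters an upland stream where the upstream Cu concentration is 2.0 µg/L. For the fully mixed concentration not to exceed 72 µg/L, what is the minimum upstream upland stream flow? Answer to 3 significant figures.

Set C_mix = 72: (Q·2.000 + 781.0·729.0) / (Q + 781.0) = 72
→ Q = 781.0·(729.0 − 72)/(72 − 2.000) = 7330 L/s.

7330 L/s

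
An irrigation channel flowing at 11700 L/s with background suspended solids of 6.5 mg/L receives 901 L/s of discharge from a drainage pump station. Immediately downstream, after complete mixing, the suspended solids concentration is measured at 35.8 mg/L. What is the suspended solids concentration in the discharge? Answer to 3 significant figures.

Mass balance: 11700·6.500 + 901.0·Cₑ = 12600·35.80
→ Cₑ = (12600·35.80 − 11700·6.500) / 901.0 = 416.3 mg/L.

416 mg/L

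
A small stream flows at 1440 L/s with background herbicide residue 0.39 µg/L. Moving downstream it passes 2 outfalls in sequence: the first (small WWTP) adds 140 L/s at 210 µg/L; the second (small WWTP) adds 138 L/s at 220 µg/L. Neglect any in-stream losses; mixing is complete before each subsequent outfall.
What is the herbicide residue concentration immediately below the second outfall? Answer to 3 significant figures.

After outfall 1: Q = 1440 + 140.0 = 1580 L/s; C = (1440·0.3900 + 140.0·210.0)/1580 = 18.96 µg/L.
After outfall 2: Q = 1580 + 138.0 = 1718 L/s; C = (1580·18.96 + 138.0·220.0)/1718 = 35.11 µg/L.

35.1 µg/L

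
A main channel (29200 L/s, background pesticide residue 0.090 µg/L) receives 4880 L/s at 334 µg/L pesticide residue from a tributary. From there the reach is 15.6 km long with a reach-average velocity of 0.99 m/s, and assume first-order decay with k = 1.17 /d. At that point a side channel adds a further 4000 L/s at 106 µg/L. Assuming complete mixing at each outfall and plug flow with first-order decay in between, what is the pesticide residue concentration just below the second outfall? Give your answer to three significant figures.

45.8 µg/L

Mass balance: C = (29200·0.09000 + 4880·334.0) / 34080 = 1633000/34080 = 47.90 µg/L; combined flow 34080 L/s.
Travel time t = 15.6·1000 / 0.99 = 15760 s = 4.377 h.
Decay over the reach: 47.90·exp(−kt) = 47.90·0.8078 = 38.70 µg/L.
Second outfall: C = (34080·38.70 + 4000·106.0)/38080 = 45.77 µg/L.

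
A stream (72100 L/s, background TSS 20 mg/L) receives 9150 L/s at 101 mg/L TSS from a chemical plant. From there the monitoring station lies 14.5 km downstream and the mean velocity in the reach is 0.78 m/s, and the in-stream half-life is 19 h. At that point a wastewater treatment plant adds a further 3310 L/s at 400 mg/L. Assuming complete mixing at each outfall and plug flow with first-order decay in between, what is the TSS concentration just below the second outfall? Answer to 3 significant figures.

38.8 mg/L

Mass balance: C = (72100·20.00 + 9150·101.0) / 81250 = 2366000/81250 = 29.12 mg/L; combined flow 81250 L/s.
Travel time t = 14.5·1000 / 0.78 = 18590 s = 5.164 h.
Half-life 19 h → k = ln 2 / 19 = 0.03648 h⁻¹ = 0.8756 d⁻¹.
Decay over the reach: 29.12·exp(−kt) = 29.12·0.8283 = 24.12 mg/L.
At the second outfall, C = (81250·24.12 + 3310·400.0) / (81250 + 3310) = 38.83 mg/L.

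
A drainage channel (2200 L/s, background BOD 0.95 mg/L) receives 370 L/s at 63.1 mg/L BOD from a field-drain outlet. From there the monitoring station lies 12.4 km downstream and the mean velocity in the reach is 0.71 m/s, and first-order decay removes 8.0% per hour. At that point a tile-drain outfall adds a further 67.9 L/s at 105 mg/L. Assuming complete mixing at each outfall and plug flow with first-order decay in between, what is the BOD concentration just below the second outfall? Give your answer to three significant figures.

Conservation of mass: C = (2200·0.9500 + 370.0·63.10) / 2570 = 25440/2570 = 9.898 mg/L; combined flow 2570 L/s.
Travel time t = 12.4·1000 / 0.71 = 17460 s = 4.851 h.
8.0%/h lost → k = −ln(1 − 0.08) = 0.08338 h⁻¹.
Applying C = C₀e^(−kt): 9.898 × 0.6673 = 6.605 mg/L.
Second outfall: C = (2570·6.605 + 67.90·105.0)/2638 = 9.137 mg/L.

9.14 mg/L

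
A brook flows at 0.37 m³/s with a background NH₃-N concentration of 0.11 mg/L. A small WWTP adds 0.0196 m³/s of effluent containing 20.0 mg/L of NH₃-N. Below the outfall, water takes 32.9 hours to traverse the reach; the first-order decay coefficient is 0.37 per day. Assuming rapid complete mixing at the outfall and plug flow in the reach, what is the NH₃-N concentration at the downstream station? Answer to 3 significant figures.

Flow-weighted average: C = (0.3700·0.1100 + 0.01960·20.00) / 0.3896 = 0.4327/0.3896 = 1.111 mg/L.
First-order decay: C = 1.111·exp(−k·t) = 1.111·0.6022 = 0.6688 mg/L.

0.669 mg/L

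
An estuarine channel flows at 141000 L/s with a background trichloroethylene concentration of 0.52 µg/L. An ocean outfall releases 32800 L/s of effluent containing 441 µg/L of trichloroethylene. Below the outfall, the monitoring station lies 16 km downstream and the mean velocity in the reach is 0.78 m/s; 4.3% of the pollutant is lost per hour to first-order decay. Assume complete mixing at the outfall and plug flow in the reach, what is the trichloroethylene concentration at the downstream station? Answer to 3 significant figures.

Mixed concentration C = ΣQC/ΣQ = (141000·0.5200 + 32800·441.0) / 173800 = 14540000/173800 = 83.65 µg/L.
Travel time t = 16·1000 / 0.78 = 20510 s = 5.698 h.
4.3%/h lost → k = −ln(1 − 0.043) = 0.04395 h⁻¹.
First-order decay: C = 83.65·exp(−k·t) = 83.65·0.7785 = 65.12 µg/L.

65.1 µg/L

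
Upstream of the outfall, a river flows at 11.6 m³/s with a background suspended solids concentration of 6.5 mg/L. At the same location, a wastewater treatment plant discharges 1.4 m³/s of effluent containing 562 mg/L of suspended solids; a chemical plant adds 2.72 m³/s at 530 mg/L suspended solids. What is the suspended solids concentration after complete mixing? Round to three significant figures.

Mixed concentration C = ΣQC/ΣQ = (11.60·6.500 + 1.400·562.0 + 2.720·530.0) / 15.72 = 2304/15.72 = 146.6 mg/L.

147 mg/L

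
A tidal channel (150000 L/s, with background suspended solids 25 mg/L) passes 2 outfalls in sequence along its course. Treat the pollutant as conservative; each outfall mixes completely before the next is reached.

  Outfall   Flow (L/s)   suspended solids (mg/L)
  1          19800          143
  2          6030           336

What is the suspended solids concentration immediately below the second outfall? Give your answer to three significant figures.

49.0 mg/L

Outfall 1: combined Q = 169800 L/s; C = (150000·25.00 + 19800·143.0)/169800 = 38.76 mg/L.
Outfall 2: combined Q = 175800 L/s; C = (169800·38.76 + 6030·336.0)/175800 = 48.95 mg/L.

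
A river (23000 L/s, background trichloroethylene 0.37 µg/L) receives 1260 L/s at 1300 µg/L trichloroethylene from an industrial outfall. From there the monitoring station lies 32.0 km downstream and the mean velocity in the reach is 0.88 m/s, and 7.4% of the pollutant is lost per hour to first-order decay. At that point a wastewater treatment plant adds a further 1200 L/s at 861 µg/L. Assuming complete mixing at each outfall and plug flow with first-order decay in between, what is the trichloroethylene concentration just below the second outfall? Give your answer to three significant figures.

After mixing, C = (23000·0.3700 + 1260·1300) / 24260 = 1647000/24260 = 67.87 µg/L; combined flow 24260 L/s.
Travel time t = 32.0·1000 / 0.88 = 36360 s = 10.10 h.
7.4%/h lost → k = −ln(1 − 0.074) = 0.07688 h⁻¹.
Applying C = C₀e^(−kt): 67.87 × 0.4600 = 31.22 µg/L.
Second outfall: C = (24260·31.22 + 1200·861.0)/25460 = 70.33 µg/L.

70.3 µg/L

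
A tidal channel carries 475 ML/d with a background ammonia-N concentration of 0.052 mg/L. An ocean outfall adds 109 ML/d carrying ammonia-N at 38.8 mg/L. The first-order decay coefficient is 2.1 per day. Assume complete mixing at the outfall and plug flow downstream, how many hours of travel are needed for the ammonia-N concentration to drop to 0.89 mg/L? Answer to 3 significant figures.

24.0 h

Flow-weighted average: C = (475.0·0.05200 + 109.0·38.80) / 584.0 = 4254/584.0 = 7.284 mg/L.
7.284·exp(−k·t) = 0.89 → t = ln(7.284/0.89)/k = 86490 s = 24.03 h.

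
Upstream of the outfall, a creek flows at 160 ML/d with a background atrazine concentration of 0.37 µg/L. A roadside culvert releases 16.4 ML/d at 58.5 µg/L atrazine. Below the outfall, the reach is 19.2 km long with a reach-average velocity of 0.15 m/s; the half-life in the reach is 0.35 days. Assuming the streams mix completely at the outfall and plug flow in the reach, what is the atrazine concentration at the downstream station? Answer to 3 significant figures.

0.307 µg/L

Mixed concentration C = ΣQC/ΣQ = (160.0·0.3700 + 16.40·58.50) / 176.4 = 1019/176.4 = 5.774 µg/L.
Travel time t = 19.2·1000 / 0.15 = 128000 s = 35.56 h.
Half-life 0.35 d → k = ln 2 / 0.35 = 1.980 d⁻¹.
Decay over the reach: 5.774·exp(−kt) = 5.774·0.05319 = 0.3071 µg/L.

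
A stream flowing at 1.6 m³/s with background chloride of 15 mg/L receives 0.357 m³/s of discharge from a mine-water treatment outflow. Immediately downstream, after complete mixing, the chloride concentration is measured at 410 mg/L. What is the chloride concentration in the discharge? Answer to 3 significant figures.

Mass balance: 1.600·15.00 + 0.3570·Cₑ = 1.957·410.0
→ Cₑ = (1.957·410.0 − 1.600·15.00) / 0.3570 = 2180 mg/L.

2180 mg/L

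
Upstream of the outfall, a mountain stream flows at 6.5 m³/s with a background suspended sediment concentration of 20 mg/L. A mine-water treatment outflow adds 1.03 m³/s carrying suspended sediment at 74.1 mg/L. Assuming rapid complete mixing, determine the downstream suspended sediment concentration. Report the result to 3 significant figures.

Mixed concentration C = ΣQC/ΣQ = (6.500·20.00 + 1.030·74.10) / 7.530 = 206.3/7.530 = 27.40 mg/L.

27.4 mg/L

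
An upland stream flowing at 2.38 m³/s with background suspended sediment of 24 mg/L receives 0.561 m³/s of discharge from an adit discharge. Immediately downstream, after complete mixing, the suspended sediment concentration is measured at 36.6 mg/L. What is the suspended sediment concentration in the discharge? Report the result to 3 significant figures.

90.1 mg/L

Mass balance: 2.380·24.00 + 0.5610·Cₑ = 2.941·36.60
→ Cₑ = (2.941·36.60 − 2.380·24.00) / 0.5610 = 90.05 mg/L.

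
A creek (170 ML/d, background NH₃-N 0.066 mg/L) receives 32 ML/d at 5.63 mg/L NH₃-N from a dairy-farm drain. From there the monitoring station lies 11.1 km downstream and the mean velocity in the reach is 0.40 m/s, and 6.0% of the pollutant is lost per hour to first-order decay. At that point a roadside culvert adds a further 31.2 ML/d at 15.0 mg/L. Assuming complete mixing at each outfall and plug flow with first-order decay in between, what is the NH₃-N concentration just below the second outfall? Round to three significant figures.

Flow-weighted average: C = (170.0·0.06600 + 32.00·5.630) / 202.0 = 191.4/202.0 = 0.9474 mg/L; combined flow 202.0 ML/d.
Travel time t = 11.1·1000 / 0.40 = 27750 s = 7.708 h.
6.0%/h lost → k = −ln(1 − 0.06) = 0.06188 h⁻¹.
Applying C = C₀e^(−kt): 0.9474 × 0.6207 = 0.5880 mg/L.
Second outfall: C = (202.0·0.5880 + 31.20·15.00)/233.2 = 2.516 mg/L.

2.52 mg/L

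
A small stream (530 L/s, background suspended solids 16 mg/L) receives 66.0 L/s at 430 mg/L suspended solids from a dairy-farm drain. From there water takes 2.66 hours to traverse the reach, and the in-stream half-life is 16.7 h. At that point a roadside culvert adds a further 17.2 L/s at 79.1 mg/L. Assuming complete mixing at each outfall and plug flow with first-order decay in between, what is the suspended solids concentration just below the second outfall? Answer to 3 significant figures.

56.0 mg/L

Flow-weighted average: C = (530.0·16.00 + 66.00·430.0) / 596.0 = 36860/596.0 = 61.85 mg/L; combined flow 596.0 L/s.
Half-life 16.7 h → k = ln 2 / 16.7 = 0.04151 h⁻¹ = 0.9961 d⁻¹.
Applying C = C₀e^(−kt): 61.85 × 0.8955 = 55.38 mg/L.
At the second outfall, C = (596.0·55.38 + 17.20·79.10) / (596.0 + 17.20) = 56.05 mg/L.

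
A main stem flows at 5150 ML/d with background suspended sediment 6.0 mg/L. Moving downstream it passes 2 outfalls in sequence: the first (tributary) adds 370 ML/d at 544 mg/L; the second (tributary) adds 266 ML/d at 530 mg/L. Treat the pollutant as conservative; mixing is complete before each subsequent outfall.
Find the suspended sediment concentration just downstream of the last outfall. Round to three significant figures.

After outfall 1: Q = 5150 + 370.0 = 5520 ML/d; C = (5150·6.000 + 370.0·544.0)/5520 = 42.06 mg/L.
After outfall 2: Q = 5520 + 266.0 = 5786 ML/d; C = (5520·42.06 + 266.0·530.0)/5786 = 64.49 mg/L.

64.5 mg/L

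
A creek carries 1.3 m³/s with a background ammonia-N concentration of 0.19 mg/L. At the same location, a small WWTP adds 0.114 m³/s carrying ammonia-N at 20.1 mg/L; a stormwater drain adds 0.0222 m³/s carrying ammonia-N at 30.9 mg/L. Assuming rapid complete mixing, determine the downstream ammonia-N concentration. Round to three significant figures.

Flow-weighted average: C = (1.300·0.1900 + 0.1140·20.10 + 0.02220·30.90) / 1.436 = 3.224/1.436 = 2.245 mg/L.

2.25 mg/L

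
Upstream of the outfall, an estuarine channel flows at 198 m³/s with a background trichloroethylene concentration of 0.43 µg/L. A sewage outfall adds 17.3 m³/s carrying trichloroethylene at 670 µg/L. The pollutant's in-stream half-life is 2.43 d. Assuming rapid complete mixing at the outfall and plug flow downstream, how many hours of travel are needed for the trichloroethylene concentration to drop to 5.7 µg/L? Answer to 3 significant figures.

190 h

After mixing, C = (198.0·0.4300 + 17.30·670.0) / 215.3 = 11680/215.3 = 54.23 µg/L.
Half-life 2.43 d → k = ln 2 / 2.43 = 0.2852 d⁻¹.
54.23·exp(−k·t) = 5.7 → t = ln(54.23/5.7)/k = 682400 s = 189.5 h.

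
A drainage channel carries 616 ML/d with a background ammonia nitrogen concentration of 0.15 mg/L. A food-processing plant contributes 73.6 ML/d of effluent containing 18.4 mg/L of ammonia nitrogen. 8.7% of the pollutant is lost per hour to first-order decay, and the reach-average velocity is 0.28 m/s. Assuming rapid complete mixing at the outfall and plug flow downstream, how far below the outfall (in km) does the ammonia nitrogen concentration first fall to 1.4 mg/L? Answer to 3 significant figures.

Flow-weighted average: C = (616.0·0.1500 + 73.60·18.40) / 689.6 = 1447/689.6 = 2.098 mg/L.
8.7%/h lost → k = −ln(1 − 0.087) = 0.09102 h⁻¹.
Set 2.098·exp(−k·t) = 1.4 → t = ln(2.098/1.4)/k = 16000 s = 4.443 h.
Distance = v·t = 0.28·16000 = 4479 m = 4.479 km.

4.48 km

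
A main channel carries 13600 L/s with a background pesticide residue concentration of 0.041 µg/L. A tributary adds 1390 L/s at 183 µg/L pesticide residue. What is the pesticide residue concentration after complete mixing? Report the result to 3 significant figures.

Mixed concentration C = ΣQC/ΣQ = (13600·0.04100 + 1390·183.0) / 14990 = 254900/14990 = 17.01 µg/L.

17.0 µg/L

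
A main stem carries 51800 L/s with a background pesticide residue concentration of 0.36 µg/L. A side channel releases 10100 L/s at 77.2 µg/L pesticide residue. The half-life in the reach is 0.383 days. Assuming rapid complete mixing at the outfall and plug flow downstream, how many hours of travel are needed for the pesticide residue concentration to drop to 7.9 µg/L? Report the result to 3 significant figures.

Mixed concentration C = ΣQC/ΣQ = (51800·0.3600 + 10100·77.20) / 61900 = 798400/61900 = 12.90 µg/L.
Half-life 0.383 d → k = ln 2 / 0.383 = 1.810 d⁻¹.
12.90·exp(−k·t) = 7.9 → t = ln(12.90/7.9)/k = 23400 s = 6.500 h.

6.50 h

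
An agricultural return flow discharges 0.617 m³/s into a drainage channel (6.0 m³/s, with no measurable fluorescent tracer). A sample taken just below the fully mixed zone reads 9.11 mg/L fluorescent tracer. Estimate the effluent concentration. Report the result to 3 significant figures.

Mass balance: 6.000·0 + 0.6170·Cₑ = 6.617·9.110
→ Cₑ = (6.617·9.110 − 6.000·0) / 0.6170 = 97.70 mg/L.

97.7 mg/L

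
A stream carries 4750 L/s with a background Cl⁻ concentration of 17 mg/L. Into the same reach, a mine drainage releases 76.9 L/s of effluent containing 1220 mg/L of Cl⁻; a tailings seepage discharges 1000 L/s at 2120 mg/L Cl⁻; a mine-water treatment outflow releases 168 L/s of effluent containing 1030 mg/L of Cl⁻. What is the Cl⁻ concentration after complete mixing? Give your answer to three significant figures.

Mass balance: C = (4750·17.00 + 76.90·1220 + 1000·2120 + 168.0·1030) / 5995 = 2468000/5995 = 411.6 mg/L.

412 mg/L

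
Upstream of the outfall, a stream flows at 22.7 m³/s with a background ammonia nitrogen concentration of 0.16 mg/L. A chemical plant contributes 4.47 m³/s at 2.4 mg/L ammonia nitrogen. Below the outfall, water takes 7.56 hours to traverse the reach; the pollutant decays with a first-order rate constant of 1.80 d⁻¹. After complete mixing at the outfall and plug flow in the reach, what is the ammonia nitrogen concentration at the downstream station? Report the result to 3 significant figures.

Conservation of mass: C = (22.70·0.1600 + 4.470·2.400) / 27.17 = 14.36/27.17 = 0.5285 mg/L.
After decay, C = 0.5285 × e^(−kt) = 0.5285 × 0.5672 = 0.2998 mg/L.

0.300 mg/L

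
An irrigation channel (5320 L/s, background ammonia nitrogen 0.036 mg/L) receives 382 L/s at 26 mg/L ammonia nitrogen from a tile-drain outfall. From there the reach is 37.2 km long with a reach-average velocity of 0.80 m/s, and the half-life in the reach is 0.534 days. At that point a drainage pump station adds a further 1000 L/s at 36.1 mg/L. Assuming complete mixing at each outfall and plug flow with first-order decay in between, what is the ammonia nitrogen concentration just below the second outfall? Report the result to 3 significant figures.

6.14 mg/L

Mass balance: C = (5320·0.03600 + 382.0·26.00) / 5702 = 10120/5702 = 1.775 mg/L; combined flow 5702 L/s.
Travel time t = 37.2·1000 / 0.80 = 46500 s = 12.92 h.
Half-life 0.534 d → k = ln 2 / 0.534 = 1.298 d⁻¹.
First-order decay: C = 1.775·exp(−k·t) = 1.775·0.4973 = 0.8829 mg/L.
At the second outfall, C = (5702·0.8829 + 1000·36.10) / (5702 + 1000) = 6.138 mg/L.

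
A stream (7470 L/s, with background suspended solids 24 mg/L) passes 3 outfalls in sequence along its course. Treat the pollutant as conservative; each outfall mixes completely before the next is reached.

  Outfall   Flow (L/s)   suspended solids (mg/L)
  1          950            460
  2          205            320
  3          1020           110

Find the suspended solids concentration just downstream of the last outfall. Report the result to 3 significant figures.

After outfall 1: Q = 7470 + 950.0 = 8420 L/s; C = (7470·24.00 + 950.0·460.0)/8420 = 73.19 mg/L.
After outfall 2: Q = 8420 + 205.0 = 8625 L/s; C = (8420·73.19 + 205.0·320.0)/8625 = 79.06 mg/L.
After outfall 3: Q = 8625 + 1020 = 9645 L/s; C = (8625·79.06 + 1020·110.0)/9645 = 82.33 mg/L.

82.3 mg/L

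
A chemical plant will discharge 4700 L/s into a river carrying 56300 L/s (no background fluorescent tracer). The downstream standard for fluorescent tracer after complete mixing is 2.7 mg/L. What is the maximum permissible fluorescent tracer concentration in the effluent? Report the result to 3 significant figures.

35.0 mg/L

At the limit, (Qr·Cr + Qe·Cₑ)/(Qr + Qe) = 2.7:
Cₑ = (61000·2.7 − 56300·0) / 4700 = 35.04 mg/L.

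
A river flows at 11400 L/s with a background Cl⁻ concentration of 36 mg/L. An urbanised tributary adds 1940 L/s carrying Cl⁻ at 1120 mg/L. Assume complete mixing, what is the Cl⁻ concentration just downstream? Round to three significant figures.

194 mg/L

Mass balance: C = (11400·36.00 + 1940·1120) / 13340 = 2583000/13340 = 193.6 mg/L.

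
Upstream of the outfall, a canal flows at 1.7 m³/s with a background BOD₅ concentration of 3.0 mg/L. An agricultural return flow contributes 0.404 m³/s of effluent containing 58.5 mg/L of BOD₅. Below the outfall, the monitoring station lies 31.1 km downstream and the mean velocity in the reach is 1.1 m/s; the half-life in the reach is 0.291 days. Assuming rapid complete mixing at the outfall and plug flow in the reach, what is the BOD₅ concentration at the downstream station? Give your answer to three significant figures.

After mixing, C = (1.700·3.000 + 0.4040·58.50) / 2.104 = 28.73/2.104 = 13.66 mg/L.
Travel time t = 31.1·1000 / 1.1 = 28270 s = 7.854 h.
Half-life 0.291 d → k = ln 2 / 0.291 = 2.382 d⁻¹.
After decay, C = 13.66 × e^(−kt) = 13.66 × 0.4587 = 6.264 mg/L.

6.26 mg/L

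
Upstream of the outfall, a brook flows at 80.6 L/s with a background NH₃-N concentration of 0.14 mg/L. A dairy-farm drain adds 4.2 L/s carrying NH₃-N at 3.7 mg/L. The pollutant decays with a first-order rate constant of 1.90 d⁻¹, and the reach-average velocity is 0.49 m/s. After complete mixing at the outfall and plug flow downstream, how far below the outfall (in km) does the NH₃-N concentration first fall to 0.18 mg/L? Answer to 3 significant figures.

After mixing, C = (80.60·0.1400 + 4.200·3.700) / 84.80 = 26.82/84.80 = 0.3163 mg/L.
Set 0.3163·exp(−k·t) = 0.18 → t = ln(0.3163/0.18)/k = 25640 s = 7.122 h.
Distance = v·t = 0.49·25640 = 12560 m = 12.56 km.

12.6 km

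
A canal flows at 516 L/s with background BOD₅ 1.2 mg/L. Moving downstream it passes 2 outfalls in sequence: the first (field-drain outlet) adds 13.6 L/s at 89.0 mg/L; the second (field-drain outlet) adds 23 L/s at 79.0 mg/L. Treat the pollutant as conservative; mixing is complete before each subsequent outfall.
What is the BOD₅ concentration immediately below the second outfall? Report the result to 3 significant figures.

6.60 mg/L

After outfall 1: Q = 516.0 + 13.60 = 529.6 L/s; C = (516.0·1.200 + 13.60·89.00)/529.6 = 3.455 mg/L.
After outfall 2: Q = 529.6 + 23.00 = 552.6 L/s; C = (529.6·3.455 + 23.00·79.00)/552.6 = 6.599 mg/L.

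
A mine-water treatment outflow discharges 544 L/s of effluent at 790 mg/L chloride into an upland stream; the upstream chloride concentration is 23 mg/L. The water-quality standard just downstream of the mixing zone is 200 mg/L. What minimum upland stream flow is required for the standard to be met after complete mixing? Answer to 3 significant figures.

1810 L/s

Set C_mix = 200: (Q·23.00 + 544.0·790.0) / (Q + 544.0) = 200
→ Q = 544.0·(790.0 − 200)/(200 − 23.00) = 1813 L/s.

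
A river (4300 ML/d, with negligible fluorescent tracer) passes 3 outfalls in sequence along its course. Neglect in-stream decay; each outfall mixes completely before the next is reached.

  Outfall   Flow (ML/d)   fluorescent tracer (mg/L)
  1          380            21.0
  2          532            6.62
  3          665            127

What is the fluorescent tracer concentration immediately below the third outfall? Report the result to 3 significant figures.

16.3 mg/L

Below outfall 1: Q → 4680 ML/d, C = (4300·0 + 380.0·21.00)/4680 = 1.705 mg/L.
Below outfall 2: Q → 5212 ML/d, C = (4680·1.705 + 532.0·6.620)/5212 = 2.207 mg/L.
Below outfall 3: Q → 5877 ML/d, C = (5212·2.207 + 665.0·127.0)/5877 = 16.33 mg/L.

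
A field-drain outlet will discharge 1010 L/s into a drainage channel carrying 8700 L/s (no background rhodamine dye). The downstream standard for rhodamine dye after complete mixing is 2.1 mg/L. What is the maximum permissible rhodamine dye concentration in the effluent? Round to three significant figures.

20.2 mg/L

At the limit, (Qr·Cr + Qe·Cₑ)/(Qr + Qe) = 2.1:
Cₑ = (9710·2.1 − 8700·0) / 1010 = 20.19 mg/L.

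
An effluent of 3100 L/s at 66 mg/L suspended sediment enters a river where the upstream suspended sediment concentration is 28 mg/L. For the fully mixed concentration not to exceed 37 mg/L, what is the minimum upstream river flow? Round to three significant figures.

9990 L/s

Set C_mix = 37: (Q·28.00 + 3100·66.00) / (Q + 3100) = 37
→ Q = 3100·(66.00 − 37)/(37 − 28.00) = 9989 L/s.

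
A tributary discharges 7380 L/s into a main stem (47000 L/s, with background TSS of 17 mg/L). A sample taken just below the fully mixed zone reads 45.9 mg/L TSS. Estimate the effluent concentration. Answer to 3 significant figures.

230 mg/L

Mass balance: 47000·17.00 + 7380·Cₑ = 54380·45.90
→ Cₑ = (54380·45.90 − 47000·17.00) / 7380 = 230.0 mg/L.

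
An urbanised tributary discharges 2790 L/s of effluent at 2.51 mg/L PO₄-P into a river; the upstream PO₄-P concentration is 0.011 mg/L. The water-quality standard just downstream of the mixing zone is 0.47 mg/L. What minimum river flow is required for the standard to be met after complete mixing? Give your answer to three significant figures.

12400 L/s

Set C_mix = 0.47: (Q·0.01100 + 2790·2.510) / (Q + 2790) = 0.47
→ Q = 2790·(2.510 − 0.47)/(0.47 − 0.01100) = 12400 L/s.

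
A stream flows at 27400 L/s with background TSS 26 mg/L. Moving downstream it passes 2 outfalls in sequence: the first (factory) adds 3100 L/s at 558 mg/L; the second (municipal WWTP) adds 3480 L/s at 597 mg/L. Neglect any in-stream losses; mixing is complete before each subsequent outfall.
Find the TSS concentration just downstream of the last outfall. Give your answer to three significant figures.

Outfall 1: combined Q = 30500 L/s; C = (27400·26.00 + 3100·558.0)/30500 = 80.07 mg/L.
Outfall 2: combined Q = 33980 L/s; C = (30500·80.07 + 3480·597.0)/33980 = 133.0 mg/L.

133 mg/L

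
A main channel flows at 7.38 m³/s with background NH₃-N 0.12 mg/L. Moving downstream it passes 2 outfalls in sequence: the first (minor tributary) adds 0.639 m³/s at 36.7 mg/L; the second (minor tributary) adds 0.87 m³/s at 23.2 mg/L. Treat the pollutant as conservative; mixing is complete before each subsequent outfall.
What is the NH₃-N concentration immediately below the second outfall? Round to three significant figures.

Outfall 1: combined Q = 8.019 m³/s; C = (7.380·0.1200 + 0.6390·36.70)/8.019 = 3.035 mg/L.
Outfall 2: combined Q = 8.889 m³/s; C = (8.019·3.035 + 0.8700·23.20)/8.889 = 5.009 mg/L.

5.01 mg/L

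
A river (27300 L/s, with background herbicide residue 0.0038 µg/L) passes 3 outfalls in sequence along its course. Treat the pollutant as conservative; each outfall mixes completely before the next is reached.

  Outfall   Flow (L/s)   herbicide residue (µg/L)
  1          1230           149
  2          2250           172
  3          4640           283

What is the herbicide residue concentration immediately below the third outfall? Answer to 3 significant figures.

After outfall 1: Q = 27300 + 1230 = 28530 L/s; C = (27300·0.003800 + 1230·149.0)/28530 = 6.427 µg/L.
After outfall 2: Q = 28530 + 2250 = 30780 L/s; C = (28530·6.427 + 2250·172.0)/30780 = 18.53 µg/L.
After outfall 3: Q = 30780 + 4640 = 35420 L/s; C = (30780·18.53 + 4640·283.0)/35420 = 53.18 µg/L.

53.2 µg/L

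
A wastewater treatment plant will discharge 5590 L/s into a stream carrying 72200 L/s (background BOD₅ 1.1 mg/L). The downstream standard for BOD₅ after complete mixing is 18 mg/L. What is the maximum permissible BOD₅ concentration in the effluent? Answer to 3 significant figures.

236 mg/L

At the limit, (Qr·Cr + Qe·Cₑ)/(Qr + Qe) = 18:
Cₑ = (77790·18 − 72200·1.100) / 5590 = 236.3 mg/L.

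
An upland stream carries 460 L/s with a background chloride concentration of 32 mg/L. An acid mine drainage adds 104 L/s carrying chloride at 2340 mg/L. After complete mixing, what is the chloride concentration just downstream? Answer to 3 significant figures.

Conservation of mass: C = (460.0·32.00 + 104.0·2340) / 564.0 = 258100/564.0 = 457.6 mg/L.

458 mg/L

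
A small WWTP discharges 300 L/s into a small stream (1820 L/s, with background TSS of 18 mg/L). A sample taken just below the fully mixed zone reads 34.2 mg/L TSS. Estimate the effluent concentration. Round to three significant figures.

Mass balance: 1820·18.00 + 300.0·Cₑ = 2120·34.20
→ Cₑ = (2120·34.20 − 1820·18.00) / 300.0 = 132.5 mg/L.

132 mg/L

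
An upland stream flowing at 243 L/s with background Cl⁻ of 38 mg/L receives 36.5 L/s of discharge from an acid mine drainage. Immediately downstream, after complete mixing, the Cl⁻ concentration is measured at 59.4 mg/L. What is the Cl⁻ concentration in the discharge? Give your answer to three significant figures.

Mass balance: 243.0·38.00 + 36.50·Cₑ = 279.5·59.40
→ Cₑ = (279.5·59.40 − 243.0·38.00) / 36.50 = 201.9 mg/L.

202 mg/L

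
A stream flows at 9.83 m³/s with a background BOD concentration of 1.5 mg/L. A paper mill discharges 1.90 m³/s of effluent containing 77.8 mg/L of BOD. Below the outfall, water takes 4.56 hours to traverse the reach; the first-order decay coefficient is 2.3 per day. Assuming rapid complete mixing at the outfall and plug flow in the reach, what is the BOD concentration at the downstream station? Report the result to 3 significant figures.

Mixed concentration C = ΣQC/ΣQ = (9.830·1.500 + 1.900·77.80) / 11.73 = 162.6/11.73 = 13.86 mg/L.
Applying C = C₀e^(−kt): 13.86 × 0.6460 = 8.952 mg/L.

8.95 mg/L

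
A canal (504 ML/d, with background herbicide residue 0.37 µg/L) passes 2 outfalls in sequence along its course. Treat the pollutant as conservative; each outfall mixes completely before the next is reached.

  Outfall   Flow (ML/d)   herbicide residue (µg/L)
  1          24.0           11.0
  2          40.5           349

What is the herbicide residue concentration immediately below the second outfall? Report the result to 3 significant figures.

25.7 µg/L

Below outfall 1: Q → 528.0 ML/d, C = (504.0·0.3700 + 24.00·11.00)/528.0 = 0.8532 µg/L.
Below outfall 2: Q → 568.5 ML/d, C = (528.0·0.8532 + 40.50·349.0)/568.5 = 25.66 µg/L.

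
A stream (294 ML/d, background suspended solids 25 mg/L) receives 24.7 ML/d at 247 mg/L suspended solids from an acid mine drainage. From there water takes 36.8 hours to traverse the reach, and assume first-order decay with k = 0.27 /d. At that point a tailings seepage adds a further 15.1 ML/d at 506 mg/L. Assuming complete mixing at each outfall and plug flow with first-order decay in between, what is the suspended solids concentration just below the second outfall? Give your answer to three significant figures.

Conservation of mass: C = (294.0·25.00 + 24.70·247.0) / 318.7 = 13450/318.7 = 42.21 mg/L; combined flow 318.7 ML/d.
Applying C = C₀e^(−kt): 42.21 × 0.6610 = 27.90 mg/L.
Second outfall: C = (318.7·27.90 + 15.10·506.0)/333.8 = 49.53 mg/L.

49.5 mg/L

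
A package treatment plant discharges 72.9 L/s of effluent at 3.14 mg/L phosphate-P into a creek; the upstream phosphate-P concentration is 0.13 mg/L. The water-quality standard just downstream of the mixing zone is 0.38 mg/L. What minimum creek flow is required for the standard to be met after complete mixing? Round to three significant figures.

805 L/s

Set C_mix = 0.38: (Q·0.1300 + 72.90·3.140) / (Q + 72.90) = 0.38
→ Q = 72.90·(3.140 − 0.38)/(0.38 − 0.1300) = 804.8 L/s.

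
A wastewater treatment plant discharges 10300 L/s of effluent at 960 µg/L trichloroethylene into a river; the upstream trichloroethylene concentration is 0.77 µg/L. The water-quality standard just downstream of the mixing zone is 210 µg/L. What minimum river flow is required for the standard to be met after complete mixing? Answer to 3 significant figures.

36900 L/s

Set C_mix = 210: (Q·0.7700 + 10300·960.0) / (Q + 10300) = 210
→ Q = 10300·(960.0 − 210)/(210 − 0.7700) = 36920 L/s.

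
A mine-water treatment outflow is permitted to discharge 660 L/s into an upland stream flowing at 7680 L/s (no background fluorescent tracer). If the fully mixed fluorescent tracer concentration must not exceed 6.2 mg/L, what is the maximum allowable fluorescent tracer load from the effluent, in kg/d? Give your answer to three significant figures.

Mass balance at the limit: 7680·0 + 660.0·Cₑ = 8340·6.2 → Cₑ = 78.35 mg/L.
660.0 L/s = 0.6600 m³/s. Load = 0.6600 m³/s × 78.35 g/m³ × 86 400 s/d = 4468 kg/d.

4470 kg/d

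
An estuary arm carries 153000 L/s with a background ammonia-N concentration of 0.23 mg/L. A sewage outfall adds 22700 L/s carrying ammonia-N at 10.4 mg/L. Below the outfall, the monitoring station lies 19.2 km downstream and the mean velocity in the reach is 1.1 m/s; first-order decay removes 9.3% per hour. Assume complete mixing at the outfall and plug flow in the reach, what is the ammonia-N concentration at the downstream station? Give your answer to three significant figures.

Flow-weighted average: C = (153000·0.2300 + 22700·10.40) / 175700 = 271300/175700 = 1.544 mg/L.
Travel time t = 19.2·1000 / 1.1 = 17450 s = 4.848 h.
9.3%/h lost → k = −ln(1 − 0.093) = 0.09761 h⁻¹.
Decay over the reach: 1.544·exp(−kt) = 1.544·0.6230 = 0.9618 mg/L.

0.962 mg/L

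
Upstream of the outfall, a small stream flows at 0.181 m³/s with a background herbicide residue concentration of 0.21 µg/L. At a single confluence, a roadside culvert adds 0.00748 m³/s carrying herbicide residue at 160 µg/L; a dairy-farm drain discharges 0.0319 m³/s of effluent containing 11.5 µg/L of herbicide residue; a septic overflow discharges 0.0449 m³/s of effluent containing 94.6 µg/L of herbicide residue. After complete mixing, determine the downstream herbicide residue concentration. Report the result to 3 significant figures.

22.0 µg/L

Flow-weighted average: C = (0.1810·0.2100 + 0.007480·160.0 + 0.03190·11.50 + 0.04490·94.60) / 0.2653 = 5.849/0.2653 = 22.05 µg/L.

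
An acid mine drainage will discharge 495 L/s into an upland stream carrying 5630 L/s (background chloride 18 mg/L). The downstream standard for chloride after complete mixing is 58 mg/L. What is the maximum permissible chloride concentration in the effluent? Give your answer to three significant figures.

At the limit, (Qr·Cr + Qe·Cₑ)/(Qr + Qe) = 58:
Cₑ = (6125·58 − 5630·18.00) / 495.0 = 512.9 mg/L.

513 mg/L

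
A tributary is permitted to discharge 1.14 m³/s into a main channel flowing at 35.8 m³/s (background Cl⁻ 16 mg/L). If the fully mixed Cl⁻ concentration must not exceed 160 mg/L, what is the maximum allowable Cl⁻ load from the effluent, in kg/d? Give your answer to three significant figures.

461000 kg/d

Mass balance at the limit: 35.80·16.00 + 1.140·Cₑ = 36.94·160 → Cₑ = 4682 mg/L.
Load = 1.140 m³/s × 4682 g/m³ × 86 400 s/d = 461200 kg/d.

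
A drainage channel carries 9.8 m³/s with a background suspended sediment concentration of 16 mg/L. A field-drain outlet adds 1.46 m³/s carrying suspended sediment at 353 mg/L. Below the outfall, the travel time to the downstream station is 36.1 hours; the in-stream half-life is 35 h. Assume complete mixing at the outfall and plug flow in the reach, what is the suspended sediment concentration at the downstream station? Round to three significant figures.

29.2 mg/L

Mass balance: C = (9.800·16.00 + 1.460·353.0) / 11.26 = 672.2/11.26 = 59.70 mg/L.
Half-life 35 h → k = ln 2 / 35 = 0.01980 h⁻¹ = 0.4753 d⁻¹.
First-order decay: C = 59.70·exp(−k·t) = 59.70·0.4892 = 29.20 mg/L.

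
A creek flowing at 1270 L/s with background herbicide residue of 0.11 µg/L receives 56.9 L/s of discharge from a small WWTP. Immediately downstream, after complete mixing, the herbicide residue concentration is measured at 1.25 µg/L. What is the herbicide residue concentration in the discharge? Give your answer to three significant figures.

26.7 µg/L

Mass balance: 1270·0.1100 + 56.90·Cₑ = 1327·1.250
→ Cₑ = (1327·1.250 − 1270·0.1100) / 56.90 = 26.69 µg/L.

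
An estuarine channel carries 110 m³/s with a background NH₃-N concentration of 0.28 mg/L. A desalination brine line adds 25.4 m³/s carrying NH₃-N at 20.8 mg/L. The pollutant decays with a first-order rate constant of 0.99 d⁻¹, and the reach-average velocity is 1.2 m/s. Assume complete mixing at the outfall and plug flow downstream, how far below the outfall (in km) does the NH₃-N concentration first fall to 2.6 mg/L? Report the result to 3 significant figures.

48.4 km

After mixing, C = (110.0·0.2800 + 25.40·20.80) / 135.4 = 559.1/135.4 = 4.129 mg/L.
Set 4.129·exp(−k·t) = 2.6 → t = ln(4.129/2.6)/k = 40370 s = 11.22 h.
Distance = v·t = 1.2·40370 = 48450 m = 48.45 km.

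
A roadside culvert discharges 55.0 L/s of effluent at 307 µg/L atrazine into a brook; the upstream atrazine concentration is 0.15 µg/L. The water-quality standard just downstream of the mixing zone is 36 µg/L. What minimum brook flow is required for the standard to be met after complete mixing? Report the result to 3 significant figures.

Set C_mix = 36: (Q·0.1500 + 55.00·307.0) / (Q + 55.00) = 36
→ Q = 55.00·(307.0 − 36)/(36 − 0.1500) = 415.8 L/s.

416 L/s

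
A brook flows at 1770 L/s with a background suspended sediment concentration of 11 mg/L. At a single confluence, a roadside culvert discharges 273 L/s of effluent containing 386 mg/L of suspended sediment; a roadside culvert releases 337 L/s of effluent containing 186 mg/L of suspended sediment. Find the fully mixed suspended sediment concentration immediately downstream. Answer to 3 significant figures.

78.8 mg/L

Flow-weighted average: C = (1770·11.00 + 273.0·386.0 + 337.0·186.0) / 2380 = 187500/2380 = 78.79 mg/L.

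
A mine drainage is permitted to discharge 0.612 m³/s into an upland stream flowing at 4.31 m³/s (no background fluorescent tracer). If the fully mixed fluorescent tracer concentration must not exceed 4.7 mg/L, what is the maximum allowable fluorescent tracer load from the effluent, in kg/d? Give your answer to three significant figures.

Mass balance at the limit: 4.310·0 + 0.6120·Cₑ = 4.922·4.7 → Cₑ = 37.80 mg/L.
Load = 0.6120 m³/s × 37.80 g/m³ × 86 400 s/d = 1999 kg/d.

2000 kg/d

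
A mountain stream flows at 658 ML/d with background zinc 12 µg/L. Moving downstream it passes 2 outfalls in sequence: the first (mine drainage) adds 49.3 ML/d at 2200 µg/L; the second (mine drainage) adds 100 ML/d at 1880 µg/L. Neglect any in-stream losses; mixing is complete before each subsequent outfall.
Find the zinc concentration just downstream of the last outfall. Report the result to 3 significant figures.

Below outfall 1: Q → 707.3 ML/d, C = (658.0·12.00 + 49.30·2200)/707.3 = 164.5 µg/L.
Below outfall 2: Q → 807.3 ML/d, C = (707.3·164.5 + 100.0·1880)/807.3 = 377.0 µg/L.

377 µg/L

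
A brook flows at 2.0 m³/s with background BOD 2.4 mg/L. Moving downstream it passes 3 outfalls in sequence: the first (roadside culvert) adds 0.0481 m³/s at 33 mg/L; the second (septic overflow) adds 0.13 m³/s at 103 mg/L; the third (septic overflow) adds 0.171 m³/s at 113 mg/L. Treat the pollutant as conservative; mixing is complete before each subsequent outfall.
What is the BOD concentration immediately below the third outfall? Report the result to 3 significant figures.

16.6 mg/L

Below outfall 1: Q → 2.048 m³/s, C = (2.000·2.400 + 0.04810·33.00)/2.048 = 3.119 mg/L.
Below outfall 2: Q → 2.178 m³/s, C = (2.048·3.119 + 0.1300·103.0)/2.178 = 9.080 mg/L.
Below outfall 3: Q → 2.349 m³/s, C = (2.178·9.080 + 0.1710·113.0)/2.349 = 16.64 mg/L.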